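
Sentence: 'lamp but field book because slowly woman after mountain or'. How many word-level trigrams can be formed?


Word trigrams from [10] words:
  Trigram 1: (lamp but field)
  Trigram 2: (but field book)
  Trigram 3: (field book because)
  Trigram 4: (book because slowly)
  Trigram 5: (because slowly woman)
  Trigram 6: (slowly woman after)
  Trigram 7: (woman after mountain)
  Trigram 8: (after mountain or)
Total word trigrams: 10 - 2 = 8

8


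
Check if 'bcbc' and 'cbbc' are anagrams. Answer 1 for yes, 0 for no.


Sort characters of 'bcbc': 'bbcc'
Sort characters of 'cbbc': 'bbcc'
Sorted forms match -> they ARE anagrams
Result: 1

1


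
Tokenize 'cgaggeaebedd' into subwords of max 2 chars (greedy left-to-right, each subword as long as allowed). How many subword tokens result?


'cgaggeaebedd' has 12 characters.
Chunking with max size 2:
  Chunk 1: 'cg' (positions 0-1)
  Chunk 2: 'ag' (positions 2-3)
  Chunk 3: 'ge' (positions 4-5)
  Chunk 4: 'ae' (positions 6-7)
  Chunk 5: 'be' (positions 8-9)
  Chunk 6: 'dd' (positions 10-11)
Total chunks: ceil(12 / 2) = 6

6


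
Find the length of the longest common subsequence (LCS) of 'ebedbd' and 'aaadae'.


DP table for LCS of 'ebedbd' and 'aaadae':
       a  a  a  d  a  e
    0  0  0  0  0  0  0
  e 0  0  0  0  0  0  1
  b 0  0  0  0  0  0  1
  e 0  0  0  0  0  0  1
  d 0  0  0  0  1  1  1
  b 0  0  0  0  1  1  1
  d 0  0  0  0  1  1  1
LCS: 'e'
LCS length = 1

1


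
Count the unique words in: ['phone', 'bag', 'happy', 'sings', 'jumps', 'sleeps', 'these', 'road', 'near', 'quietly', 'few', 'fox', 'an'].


Listing all tokens and tracking unique types:
  Token 1: 'phone' -> NEW (unique so far: 1)
  Token 2: 'bag' -> NEW (unique so far: 2)
  Token 3: 'happy' -> NEW (unique so far: 3)
  Token 4: 'sings' -> NEW (unique so far: 4)
  Token 5: 'jumps' -> NEW (unique so far: 5)
  Token 6: 'sleeps' -> NEW (unique so far: 6)
  Token 7: 'these' -> NEW (unique so far: 7)
  Token 8: 'road' -> NEW (unique so far: 8)
  Token 9: 'near' -> NEW (unique so far: 9)
  Token 10: 'quietly' -> NEW (unique so far: 10)
  Token 11: 'few' -> NEW (unique so far: 11)
  Token 12: 'fox' -> NEW (unique so far: 12)
  Token 13: 'an' -> NEW (unique so far: 13)
Unique types: ('an', 'bag', 'few', 'fox', 'happy', 'jumps', 'near', 'phone', 'quietly', 'road', 'sings', 'sleeps', 'these')
Vocabulary size: 13

13


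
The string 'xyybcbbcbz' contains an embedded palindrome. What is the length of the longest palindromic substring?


Scanning 'xyybcbbcbz' for palindromic substrings.
Substring at positions 3-8: 'bcbbcb'.
Check: reverse('bcbbcb') = 'bcbbcb' -> palindrome confirmed.
Neighbouring characters ('y' / 'z') break symmetry, so it cannot extend further.
No longer palindromic substring exists; longest length = 6

6


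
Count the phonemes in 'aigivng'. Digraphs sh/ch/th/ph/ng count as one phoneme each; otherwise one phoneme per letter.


Parsing 'aigivng' greedily, digraphs first:
  'a' -> vowel phoneme (phonemes so far: 1)
  'i' -> vowel phoneme (phonemes so far: 2)
  'g' -> consonant phoneme (phonemes so far: 3)
  'i' -> vowel phoneme (phonemes so far: 4)
  'v' -> consonant phoneme (phonemes so far: 5)
  'ng' -> digraph (1 consonant phoneme) (phonemes so far: 6)
Total phonemes: 6

6


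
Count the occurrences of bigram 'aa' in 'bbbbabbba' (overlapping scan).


Scanning 'bbbbabbba' for bigram 'aa':
  Position 0: 'bb' -> no
  Position 1: 'bb' -> no
  Position 2: 'bb' -> no
  Position 3: 'ba' -> no
  Position 4: 'ab' -> no
  Position 5: 'bb' -> no
  Position 6: 'bb' -> no
  Position 7: 'ba' -> no
Total matches: 0

0


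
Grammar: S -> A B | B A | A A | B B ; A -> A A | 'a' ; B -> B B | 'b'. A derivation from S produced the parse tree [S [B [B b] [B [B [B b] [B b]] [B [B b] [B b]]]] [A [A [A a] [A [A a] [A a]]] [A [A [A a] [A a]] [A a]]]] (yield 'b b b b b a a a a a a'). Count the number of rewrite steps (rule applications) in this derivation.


Every bracketed nonterminal node [X ...] in the tree is produced by exactly one rule application.
Reading the tree off as a leftmost derivation:
  Step 1: S  =>  B A   (applied S -> B A)
  Step 2: B A  =>  B B A   (applied B -> B B)
  Step 3: B B A  =>  b B A   (applied B -> b)
  Step 4: b B A  =>  b B B A   (applied B -> B B)
  Step 5: b B B A  =>  b B B B A   (applied B -> B B)
  Step 6: b B B B A  =>  b b B B A   (applied B -> b)
  Step 7: b b B B A  =>  b b b B A   (applied B -> b)
  Step 8: b b b B A  =>  b b b B B A   (applied B -> B B)
  Step 9: b b b B B A  =>  b b b b B A   (applied B -> b)
  Step 10: b b b b B A  =>  b b b b b A   (applied B -> b)
  Step 11: b b b b b A  =>  b b b b b A A   (applied A -> A A)
  Step 12: b b b b b A A  =>  b b b b b A A A   (applied A -> A A)
  Step 13: b b b b b A A A  =>  b b b b b a A A   (applied A -> a)
  Step 14: b b b b b a A A  =>  b b b b b a A A A   (applied A -> A A)
  Step 15: b b b b b a A A A  =>  b b b b b a a A A   (applied A -> a)
  Step 16: b b b b b a a A A  =>  b b b b b a a a A   (applied A -> a)
  Step 17: b b b b b a a a A  =>  b b b b b a a a A A   (applied A -> A A)
  Step 18: b b b b b a a a A A  =>  b b b b b a a a A A A   (applied A -> A A)
  Step 19: b b b b b a a a A A A  =>  b b b b b a a a a A A   (applied A -> a)
  Step 20: b b b b b a a a a A A  =>  b b b b b a a a a a A   (applied A -> a)
  Step 21: b b b b b a a a a a A  =>  b b b b b a a a a a a   (applied A -> a)
Final yield: b b b b b a a a a a a
Total rewrite steps: 21

21


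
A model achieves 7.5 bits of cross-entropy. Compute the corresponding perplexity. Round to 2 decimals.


Perplexity formula: PP = 2^H
H = 7.5
PP = 2^7.5
Decompose: 2^7.5 = 2^7 * 2^0.5 = 2^7 * sqrt(2)
2^7 = 128, sqrt(2) ~ 1.4142136
PP ~ 128 * 1.4142136 = 181.0193408
Rounded to 2 decimals: 181.02

181.02


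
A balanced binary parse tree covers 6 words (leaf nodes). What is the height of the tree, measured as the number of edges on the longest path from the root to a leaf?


In a balanced binary tree with n leaves the deepest leaf is ceil(log2(n)) edges below the root.
log2(6) = 2.5850
ceil(2.5850) = 3
height (edges) = 3

3


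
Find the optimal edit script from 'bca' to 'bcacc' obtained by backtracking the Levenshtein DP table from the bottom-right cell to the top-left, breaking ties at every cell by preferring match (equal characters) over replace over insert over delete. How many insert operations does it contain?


Edit distance = 2. Backtracking from cell (3, 5) with preference match > replace > insert > delete,
then listing the resulting alignment 'bca' -> 'bcacc' left to right:
  Step 1: keep 'b'
  Step 2: keep 'c'
  Step 3: keep 'a'
  Step 4: insert 'c' [insertion #1]
  Step 5: insert 'c' [insertion #2]
Total insertions: 2

2


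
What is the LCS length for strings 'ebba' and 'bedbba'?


DP table for LCS of 'ebba' and 'bedbba':
       b  e  d  b  b  a
    0  0  0  0  0  0  0
  e 0  0  1  1  1  1  1
  b 0  1  1  1  2  2  2
  b 0  1  1  1  2  3  3
  a 0  1  1  1  2  3  4
LCS: 'ebba'
LCS length = 4

4


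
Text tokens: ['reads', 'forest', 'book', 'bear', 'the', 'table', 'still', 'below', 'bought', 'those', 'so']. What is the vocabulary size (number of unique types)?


Listing all tokens and tracking unique types:
  Token 1: 'reads' -> NEW (unique so far: 1)
  Token 2: 'forest' -> NEW (unique so far: 2)
  Token 3: 'book' -> NEW (unique so far: 3)
  Token 4: 'bear' -> NEW (unique so far: 4)
  Token 5: 'the' -> NEW (unique so far: 5)
  Token 6: 'table' -> NEW (unique so far: 6)
  Token 7: 'still' -> NEW (unique so far: 7)
  Token 8: 'below' -> NEW (unique so far: 8)
  Token 9: 'bought' -> NEW (unique so far: 9)
  Token 10: 'those' -> NEW (unique so far: 10)
  Token 11: 'so' -> NEW (unique so far: 11)
Unique types: ('bear', 'below', 'book', 'bought', 'forest', 'reads', 'so', 'still', 'table', 'the', 'those')
Vocabulary size: 11

11


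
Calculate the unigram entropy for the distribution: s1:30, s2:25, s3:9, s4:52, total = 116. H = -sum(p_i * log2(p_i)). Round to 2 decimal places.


Computing entropy H = -sum(p_i * log2(p_i)):
  s1: p = 30/116 = 0.2586, -p*log2(p) = 0.5046
  s2: p = 25/116 = 0.2155, -p*log2(p) = 0.4772
  s3: p = 9/116 = 0.0776, -p*log2(p) = 0.2861
  s4: p = 52/116 = 0.4483, -p*log2(p) = 0.5189
H = sum of terms = 1.7868
Rounded to 2 decimals: 1.79

1.79


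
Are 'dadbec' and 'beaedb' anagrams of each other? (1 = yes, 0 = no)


Sort characters of 'dadbec': 'abcdde'
Sort characters of 'beaedb': 'abbdee'
Sorted forms differ -> they are NOT anagrams
Result: 0

0


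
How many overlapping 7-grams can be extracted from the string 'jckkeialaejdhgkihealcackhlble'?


String 'jckkeialaejdhgkihealcackhlble' has length L = 29.
Number of overlapping n-grams = L - n + 1
Substituting: 29 - 7 + 1 = 23

23


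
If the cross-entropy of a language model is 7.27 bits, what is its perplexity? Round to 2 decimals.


Perplexity formula: PP = 2^H
H = 7.27
PP = 2^7.27
Decompose: 2^7.27 = 2^7 * 2^0.27
2^7 = 128, 2^0.27 ~ 1.2058078
PP ~ 128 * 1.2058078 = 154.3433984
Rounded to 2 decimals: 154.34

154.34


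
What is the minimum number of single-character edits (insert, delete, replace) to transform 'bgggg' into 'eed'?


Building DP table for s1='bgggg' (len 5) and s2='eed' (len 3):
       e  e  d
    0  1  2  3
  b 1  1  2  3
  g 2  2  2  3
  g 3  3  3  3
  g 4  4  4  4
  g 5  5  5  5
Edit distance = dp[5][3] = 5

5


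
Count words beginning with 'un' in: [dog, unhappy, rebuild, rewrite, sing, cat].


Checking each word for prefix 'un':
  'dog' -> no (count: 0)
  'unhappy' -> YES, starts with 'un' (count: 1)
  'rebuild' -> no (count: 1)
  'rewrite' -> no (count: 1)
  'sing' -> no (count: 1)
  'cat' -> no (count: 1)
Total with prefix 'un': 1

1


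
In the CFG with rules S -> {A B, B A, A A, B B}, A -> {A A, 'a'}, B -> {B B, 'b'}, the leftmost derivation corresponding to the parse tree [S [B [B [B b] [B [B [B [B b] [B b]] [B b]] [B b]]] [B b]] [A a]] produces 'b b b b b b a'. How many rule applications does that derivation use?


Every bracketed nonterminal node [X ...] in the tree is produced by exactly one rule application.
Reading the tree off as a leftmost derivation:
  Step 1: S  =>  B A   (applied S -> B A)
  Step 2: B A  =>  B B A   (applied B -> B B)
  Step 3: B B A  =>  B B B A   (applied B -> B B)
  Step 4: B B B A  =>  b B B A   (applied B -> b)
  Step 5: b B B A  =>  b B B B A   (applied B -> B B)
  Step 6: b B B B A  =>  b B B B B A   (applied B -> B B)
  Step 7: b B B B B A  =>  b B B B B B A   (applied B -> B B)
  Step 8: b B B B B B A  =>  b b B B B B A   (applied B -> b)
  Step 9: b b B B B B A  =>  b b b B B B A   (applied B -> b)
  Step 10: b b b B B B A  =>  b b b b B B A   (applied B -> b)
  Step 11: b b b b B B A  =>  b b b b b B A   (applied B -> b)
  Step 12: b b b b b B A  =>  b b b b b b A   (applied B -> b)
  Step 13: b b b b b b A  =>  b b b b b b a   (applied A -> a)
Final yield: b b b b b b a
Total rewrite steps: 13

13


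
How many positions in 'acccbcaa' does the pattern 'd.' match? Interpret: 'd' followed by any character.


Pattern: d. means 'd' followed by any character.
Scanning 'acccbcaa' position-by-position:
  Pos 0: window 'ac' -> no
  Pos 1: window 'cc' -> no
  Pos 2: window 'cc' -> no
  Pos 3: window 'cb' -> no
  Pos 4: window 'bc' -> no
  Pos 5: window 'ca' -> no
  Pos 6: window 'aa' -> no
  Pos 7: window 'a' -> no
Total matches: 0

0


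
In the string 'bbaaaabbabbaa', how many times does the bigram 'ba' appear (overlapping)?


Scanning 'bbaaaabbabbaa' for bigram 'ba':
  Position 0: 'bb' -> no
  Position 1: 'ba' -> MATCH
  Position 2: 'aa' -> no
  Position 3: 'aa' -> no
  Position 4: 'aa' -> no
  Position 5: 'ab' -> no
  Position 6: 'bb' -> no
  Position 7: 'ba' -> MATCH
  Position 8: 'ab' -> no
  Position 9: 'bb' -> no
  Position 10: 'ba' -> MATCH
  Position 11: 'aa' -> no
Total matches: 3

3


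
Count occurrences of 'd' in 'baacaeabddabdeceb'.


Scanning 'baacaeabddabdeceb' for 'd':
  Position 8: 'd' -> MATCH (count: 1)
  Position 9: 'd' -> MATCH (count: 2)
  Position 12: 'd' -> MATCH (count: 3)
Total occurrences of 'd': 3

3


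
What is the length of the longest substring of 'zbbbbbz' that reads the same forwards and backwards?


Scanning 'zbbbbbz' for palindromic substrings.
Substring at positions 0-6: 'zbbbbbz'.
Check: reverse('zbbbbbz') = 'zbbbbbz' -> palindrome confirmed.
No longer palindromic substring exists; longest length = 7

7


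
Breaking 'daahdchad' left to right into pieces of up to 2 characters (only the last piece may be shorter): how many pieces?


'daahdchad' has 9 characters.
Chunking with max size 2:
  Chunk 1: 'da' (positions 0-1)
  Chunk 2: 'ah' (positions 2-3)
  Chunk 3: 'dc' (positions 4-5)
  Chunk 4: 'ha' (positions 6-7)
  Chunk 5: 'd' (positions 8-8)
Total chunks: ceil(9 / 2) = 5

5


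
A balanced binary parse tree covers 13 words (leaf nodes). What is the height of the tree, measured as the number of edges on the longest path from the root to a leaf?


In a balanced binary tree with n leaves the deepest leaf is ceil(log2(n)) edges below the root.
log2(13) = 3.7004
ceil(3.7004) = 4
height (edges) = 4

4


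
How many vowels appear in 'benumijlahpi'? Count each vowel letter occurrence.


Scanning each character of 'benumijlahpi':
  Position 1: 'b' -> consonant (running count: 0)
  Position 2: 'e' -> vowel (running count: 1)
  Position 3: 'n' -> consonant (running count: 1)
  Position 4: 'u' -> vowel (running count: 2)
  Position 5: 'm' -> consonant (running count: 2)
  Position 6: 'i' -> vowel (running count: 3)
  Position 7: 'j' -> consonant (running count: 3)
  Position 8: 'l' -> consonant (running count: 3)
  Position 9: 'a' -> vowel (running count: 4)
  Position 10: 'h' -> consonant (running count: 4)
  Position 11: 'p' -> consonant (running count: 4)
  Position 12: 'i' -> vowel (running count: 5)
Total vowels: 5

5


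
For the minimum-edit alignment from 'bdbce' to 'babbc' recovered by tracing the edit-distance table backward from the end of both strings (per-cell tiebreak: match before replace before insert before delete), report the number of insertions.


Edit distance = 3. Backtracking from cell (5, 5) with preference match > replace > insert > delete,
then listing the resulting alignment 'bdbce' -> 'babbc' left to right:
  Step 1: keep 'b'
  Step 2: replace d->a
  Step 3: keep 'b'
  Step 4: replace c->b
  Step 5: replace e->c
Total insertions: 0

0


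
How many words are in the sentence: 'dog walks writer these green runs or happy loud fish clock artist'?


Counting words by splitting on spaces:
  Word 1: 'dog'
  Word 2: 'walks'
  Word 3: 'writer'
  Word 4: 'these'
  Word 5: 'green'
  Word 6: 'runs'
  Word 7: 'or'
  Word 8: 'happy'
  Word 9: 'loud'
  Word 10: 'fish'
  Word 11: 'clock'
  Word 12: 'artist'
Total words: 12

12


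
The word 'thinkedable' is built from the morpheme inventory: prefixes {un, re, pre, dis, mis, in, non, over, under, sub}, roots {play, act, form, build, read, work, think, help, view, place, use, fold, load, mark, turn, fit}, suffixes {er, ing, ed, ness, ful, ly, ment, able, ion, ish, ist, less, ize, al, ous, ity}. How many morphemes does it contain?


Segmenting 'thinkedable' against the inventory:
  'think' -> root (morpheme 1)
  'ed' -> suffix (morpheme 2)
  'able' -> suffix (morpheme 3)
Total morphemes: 3

3


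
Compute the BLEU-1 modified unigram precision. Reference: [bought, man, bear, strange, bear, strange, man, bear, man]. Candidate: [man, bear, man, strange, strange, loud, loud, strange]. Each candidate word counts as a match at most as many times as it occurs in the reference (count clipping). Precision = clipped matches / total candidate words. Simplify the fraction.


Reference word counts: {'bear': 3, 'bought': 1, 'man': 3, 'strange': 2}
Checking each candidate word (with clipping):
  'man' -> in reference (ref count 3, used 1/3) -> match (matches: 1)
  'bear' -> in reference (ref count 3, used 1/3) -> match (matches: 2)
  'man' -> in reference (ref count 3, used 2/3) -> match (matches: 3)
  'strange' -> in reference (ref count 2, used 1/2) -> match (matches: 4)
  'strange' -> in reference (ref count 2, used 2/2) -> match (matches: 5)
  'loud' -> not in reference -> no match (matches: 5)
  'loud' -> not in reference -> no match (matches: 5)
  'strange' -> ref count 2 already used up (2/2) -> clipped, no match (matches: 5)
Clipped matches: 5, Candidate length: 8
Precision = 5/8

5/8


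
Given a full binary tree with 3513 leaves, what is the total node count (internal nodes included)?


Leaf nodes (terminals): 3513
Internal nodes = n - 1 = 3513 - 1 = 3512
Total = leaves + internal = 3513 + 3512 = 7025

7025


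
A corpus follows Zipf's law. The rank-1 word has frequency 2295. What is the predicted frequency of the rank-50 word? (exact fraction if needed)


Zipf's law: freq(rank) = f1 / rank
f1 = 2295, rank = 50
freq = 2295 / 50
GCD(2295, 50) = 5
Simplified: 459/10

459/10


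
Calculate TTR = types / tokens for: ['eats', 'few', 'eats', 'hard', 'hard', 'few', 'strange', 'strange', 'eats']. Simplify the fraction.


Tokens: 9
Unique types: ('eats', 'few', 'hard', 'strange') = 4
TTR = 4/9
Already in lowest terms.

4/9


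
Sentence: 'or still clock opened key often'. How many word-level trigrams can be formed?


Word trigrams from [6] words:
  Trigram 1: (or still clock)
  Trigram 2: (still clock opened)
  Trigram 3: (clock opened key)
  Trigram 4: (opened key often)
Total word trigrams: 6 - 2 = 4

4


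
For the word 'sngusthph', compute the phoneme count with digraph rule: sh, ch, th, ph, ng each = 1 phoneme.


Parsing 'sngusthph' greedily, digraphs first:
  's' -> consonant phoneme (phonemes so far: 1)
  'ng' -> digraph (1 consonant phoneme) (phonemes so far: 2)
  'u' -> vowel phoneme (phonemes so far: 3)
  's' -> consonant phoneme (phonemes so far: 4)
  'th' -> digraph (1 consonant phoneme) (phonemes so far: 5)
  'ph' -> digraph (1 consonant phoneme) (phonemes so far: 6)
Total phonemes: 6

6


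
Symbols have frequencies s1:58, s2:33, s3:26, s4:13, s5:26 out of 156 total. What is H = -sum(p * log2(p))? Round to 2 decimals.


Computing entropy H = -sum(p_i * log2(p_i)):
  s1: p = 58/156 = 0.3718, -p*log2(p) = 0.5307
  s2: p = 33/156 = 0.2115, -p*log2(p) = 0.4741
  s3: p = 26/156 = 0.1667, -p*log2(p) = 0.4308
  s4: p = 13/156 = 0.0833, -p*log2(p) = 0.2987
  s5: p = 26/156 = 0.1667, -p*log2(p) = 0.4308
H = sum of terms = 2.1651
Rounded to 2 decimals: 2.17

2.17


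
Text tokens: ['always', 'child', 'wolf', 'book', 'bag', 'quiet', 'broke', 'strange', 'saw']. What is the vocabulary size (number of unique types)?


Listing all tokens and tracking unique types:
  Token 1: 'always' -> NEW (unique so far: 1)
  Token 2: 'child' -> NEW (unique so far: 2)
  Token 3: 'wolf' -> NEW (unique so far: 3)
  Token 4: 'book' -> NEW (unique so far: 4)
  Token 5: 'bag' -> NEW (unique so far: 5)
  Token 6: 'quiet' -> NEW (unique so far: 6)
  Token 7: 'broke' -> NEW (unique so far: 7)
  Token 8: 'strange' -> NEW (unique so far: 8)
  Token 9: 'saw' -> NEW (unique so far: 9)
Unique types: ('always', 'bag', 'book', 'broke', 'child', 'quiet', 'saw', 'strange', 'wolf')
Vocabulary size: 9

9


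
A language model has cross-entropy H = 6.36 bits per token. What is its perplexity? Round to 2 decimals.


Perplexity formula: PP = 2^H
H = 6.36
PP = 2^6.36
Decompose: 2^6.36 = 2^6 * 2^0.36
2^6 = 64, 2^0.36 ~ 1.2834259
PP ~ 64 * 1.2834259 = 82.1392576
Rounded to 2 decimals: 82.14

82.14


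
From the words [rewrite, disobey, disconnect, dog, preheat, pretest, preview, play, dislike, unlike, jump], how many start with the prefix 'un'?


Checking each word for prefix 'un':
  'rewrite' -> no (count: 0)
  'disobey' -> no (count: 0)
  'disconnect' -> no (count: 0)
  'dog' -> no (count: 0)
  'preheat' -> no (count: 0)
  'pretest' -> no (count: 0)
  'preview' -> no (count: 0)
  'play' -> no (count: 0)
  'dislike' -> no (count: 0)
  'unlike' -> YES, starts with 'un' (count: 1)
  'jump' -> no (count: 1)
Total with prefix 'un': 1

1


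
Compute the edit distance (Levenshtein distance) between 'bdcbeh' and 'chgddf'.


Building DP table for s1='bdcbeh' (len 6) and s2='chgddf' (len 6):
       c  h  g  d  d  f
    0  1  2  3  4  5  6
  b 1  1  2  3  4  5  6
  d 2  2  2  3  3  4  5
  c 3  2  3  3  4  4  5
  b 4  3  3  4  4  5  5
  e 5  4  4  4  5  5  6
  h 6  5  4  5  5  6  6
Edit distance = dp[6][6] = 6

6


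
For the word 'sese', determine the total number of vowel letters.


Scanning each character of 'sese':
  Position 1: 's' -> consonant (running count: 0)
  Position 2: 'e' -> vowel (running count: 1)
  Position 3: 's' -> consonant (running count: 1)
  Position 4: 'e' -> vowel (running count: 2)
Total vowels: 2

2


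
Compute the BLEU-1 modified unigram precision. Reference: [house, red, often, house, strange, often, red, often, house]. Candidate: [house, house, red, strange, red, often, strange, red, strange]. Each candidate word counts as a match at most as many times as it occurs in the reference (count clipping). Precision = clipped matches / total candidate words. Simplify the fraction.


Reference word counts: {'house': 3, 'often': 3, 'red': 2, 'strange': 1}
Checking each candidate word (with clipping):
  'house' -> in reference (ref count 3, used 1/3) -> match (matches: 1)
  'house' -> in reference (ref count 3, used 2/3) -> match (matches: 2)
  'red' -> in reference (ref count 2, used 1/2) -> match (matches: 3)
  'strange' -> in reference (ref count 1, used 1/1) -> match (matches: 4)
  'red' -> in reference (ref count 2, used 2/2) -> match (matches: 5)
  'often' -> in reference (ref count 3, used 1/3) -> match (matches: 6)
  'strange' -> ref count 1 already used up (1/1) -> clipped, no match (matches: 6)
  'red' -> ref count 2 already used up (2/2) -> clipped, no match (matches: 6)
  'strange' -> ref count 1 already used up (1/1) -> clipped, no match (matches: 6)
Clipped matches: 6, Candidate length: 9
Precision = 6/9 = 2/3

2/3


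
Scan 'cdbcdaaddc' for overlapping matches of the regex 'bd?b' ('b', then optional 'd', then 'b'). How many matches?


Pattern: bd?b means 'b', then optional 'd', then 'b'.
Scanning 'cdbcdaaddc' position-by-position:
  Pos 0: window 'cdb' -> no
  Pos 1: window 'dbc' -> no
  Pos 2: window 'bcd' -> no
  Pos 3: window 'cda' -> no
  Pos 4: window 'daa' -> no
  Pos 5: window 'aad' -> no
  Pos 6: window 'add' -> no
  Pos 7: window 'ddc' -> no
  Pos 8: window 'dc' -> no
  Pos 9: window 'c' -> no
Total matches: 0

0


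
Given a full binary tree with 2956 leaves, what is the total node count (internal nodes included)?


Leaf nodes (terminals): 2956
Internal nodes = n - 1 = 2956 - 1 = 2955
Total = leaves + internal = 2956 + 2955 = 5911

5911


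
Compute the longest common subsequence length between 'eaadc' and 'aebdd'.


DP table for LCS of 'eaadc' and 'aebdd':
       a  e  b  d  d
    0  0  0  0  0  0
  e 0  0  1  1  1  1
  a 0  1  1  1  1  1
  a 0  1  1  1  1  1
  d 0  1  1  1  2  2
  c 0  1  1  1  2  2
LCS: 'ed'
LCS length = 2

2


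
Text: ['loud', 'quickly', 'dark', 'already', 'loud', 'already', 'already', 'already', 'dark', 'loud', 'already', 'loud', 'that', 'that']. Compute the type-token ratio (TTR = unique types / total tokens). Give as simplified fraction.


Tokens: 14
Unique types: ('already', 'dark', 'loud', 'quickly', 'that') = 5
TTR = 5/14
Already in lowest terms.

5/14


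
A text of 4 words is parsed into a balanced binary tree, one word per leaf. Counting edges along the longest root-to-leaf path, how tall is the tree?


In a balanced binary tree with n leaves the deepest leaf is ceil(log2(n)) edges below the root.
log2(4) = 2.0000
ceil(2.0000) = 2
height (edges) = 2

2


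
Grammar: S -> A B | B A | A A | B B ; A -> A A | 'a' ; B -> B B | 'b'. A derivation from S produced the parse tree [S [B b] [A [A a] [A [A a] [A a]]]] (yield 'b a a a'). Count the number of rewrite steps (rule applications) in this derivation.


Every bracketed nonterminal node [X ...] in the tree is produced by exactly one rule application.
Reading the tree off as a leftmost derivation:
  Step 1: S  =>  B A   (applied S -> B A)
  Step 2: B A  =>  b A   (applied B -> b)
  Step 3: b A  =>  b A A   (applied A -> A A)
  Step 4: b A A  =>  b a A   (applied A -> a)
  Step 5: b a A  =>  b a A A   (applied A -> A A)
  Step 6: b a A A  =>  b a a A   (applied A -> a)
  Step 7: b a a A  =>  b a a a   (applied A -> a)
Final yield: b a a a
Total rewrite steps: 7

7


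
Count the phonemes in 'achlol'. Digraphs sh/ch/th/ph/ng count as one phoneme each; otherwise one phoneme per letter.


Parsing 'achlol' greedily, digraphs first:
  'a' -> vowel phoneme (phonemes so far: 1)
  'ch' -> digraph (1 consonant phoneme) (phonemes so far: 2)
  'l' -> consonant phoneme (phonemes so far: 3)
  'o' -> vowel phoneme (phonemes so far: 4)
  'l' -> consonant phoneme (phonemes so far: 5)
Total phonemes: 5

5


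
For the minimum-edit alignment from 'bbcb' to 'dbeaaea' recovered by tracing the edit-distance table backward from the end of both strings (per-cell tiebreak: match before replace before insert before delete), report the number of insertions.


Edit distance = 6. Backtracking from cell (4, 7) with preference match > replace > insert > delete,
then listing the resulting alignment 'bbcb' -> 'dbeaaea' left to right:
  Step 1: insert 'd' [insertion #1]
  Step 2: keep 'b'
  Step 3: insert 'e' [insertion #2]
  Step 4: insert 'a' [insertion #3]
  Step 5: replace b->a
  Step 6: replace c->e
  Step 7: replace b->a
Total insertions: 3

3


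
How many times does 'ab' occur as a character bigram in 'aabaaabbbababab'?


Scanning 'aabaaabbbababab' for bigram 'ab':
  Position 0: 'aa' -> no
  Position 1: 'ab' -> MATCH
  Position 2: 'ba' -> no
  Position 3: 'aa' -> no
  Position 4: 'aa' -> no
  Position 5: 'ab' -> MATCH
  Position 6: 'bb' -> no
  Position 7: 'bb' -> no
  Position 8: 'ba' -> no
  Position 9: 'ab' -> MATCH
  Position 10: 'ba' -> no
  Position 11: 'ab' -> MATCH
  Position 12: 'ba' -> no
  Position 13: 'ab' -> MATCH
Total matches: 5

5


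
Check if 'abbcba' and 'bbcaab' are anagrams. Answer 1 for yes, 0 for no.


Sort characters of 'abbcba': 'aabbbc'
Sort characters of 'bbcaab': 'aabbbc'
Sorted forms match -> they ARE anagrams
Result: 1

1


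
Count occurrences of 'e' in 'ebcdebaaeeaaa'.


Scanning 'ebcdebaaeeaaa' for 'e':
  Position 0: 'e' -> MATCH (count: 1)
  Position 4: 'e' -> MATCH (count: 2)
  Position 8: 'e' -> MATCH (count: 3)
  Position 9: 'e' -> MATCH (count: 4)
Total occurrences of 'e': 4

4


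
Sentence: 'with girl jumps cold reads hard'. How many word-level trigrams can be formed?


Word trigrams from [6] words:
  Trigram 1: (with girl jumps)
  Trigram 2: (girl jumps cold)
  Trigram 3: (jumps cold reads)
  Trigram 4: (cold reads hard)
Total word trigrams: 6 - 2 = 4

4


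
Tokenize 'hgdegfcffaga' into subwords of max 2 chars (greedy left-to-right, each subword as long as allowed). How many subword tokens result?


'hgdegfcffaga' has 12 characters.
Chunking with max size 2:
  Chunk 1: 'hg' (positions 0-1)
  Chunk 2: 'de' (positions 2-3)
  Chunk 3: 'gf' (positions 4-5)
  Chunk 4: 'cf' (positions 6-7)
  Chunk 5: 'fa' (positions 8-9)
  Chunk 6: 'ga' (positions 10-11)
Total chunks: ceil(12 / 2) = 6

6


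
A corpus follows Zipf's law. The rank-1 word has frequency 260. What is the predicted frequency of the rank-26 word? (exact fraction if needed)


Zipf's law: freq(rank) = f1 / rank
f1 = 260, rank = 26
freq = 260 / 26
= 10

10


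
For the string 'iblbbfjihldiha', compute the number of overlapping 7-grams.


String 'iblbbfjihldiha' has length L = 14.
Number of overlapping n-grams = L - n + 1
Substituting: 14 - 7 + 1 = 8

8


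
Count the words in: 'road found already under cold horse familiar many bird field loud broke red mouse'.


Counting words by splitting on spaces:
  Word 1: 'road'
  Word 2: 'found'
  Word 3: 'already'
  Word 4: 'under'
  Word 5: 'cold'
  Word 6: 'horse'
  Word 7: 'familiar'
  Word 8: 'many'
  Word 9: 'bird'
  Word 10: 'field'
  Word 11: 'loud'
  Word 12: 'broke'
  Word 13: 'red'
  Word 14: 'mouse'
Total words: 14

14


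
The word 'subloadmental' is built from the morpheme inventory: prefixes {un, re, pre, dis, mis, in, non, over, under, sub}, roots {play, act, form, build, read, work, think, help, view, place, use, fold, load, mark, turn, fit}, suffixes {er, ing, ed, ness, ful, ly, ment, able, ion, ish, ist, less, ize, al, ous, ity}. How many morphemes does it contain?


Segmenting 'subloadmental' against the inventory:
  'sub' -> prefix (morpheme 1)
  'load' -> root (morpheme 2)
  'ment' -> suffix (morpheme 3)
  'al' -> suffix (morpheme 4)
Total morphemes: 4

4


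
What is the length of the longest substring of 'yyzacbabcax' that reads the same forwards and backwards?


Scanning 'yyzacbabcax' for palindromic substrings.
Substring at positions 3-9: 'acbabca'.
Check: reverse('acbabca') = 'acbabca' -> palindrome confirmed.
Neighbouring characters ('z' / 'x') break symmetry, so it cannot extend further.
No longer palindromic substring exists; longest length = 7

7


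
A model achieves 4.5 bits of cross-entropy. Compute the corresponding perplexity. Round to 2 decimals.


Perplexity formula: PP = 2^H
H = 4.5
PP = 2^4.5
Decompose: 2^4.5 = 2^4 * 2^0.5 = 2^4 * sqrt(2)
2^4 = 16, sqrt(2) ~ 1.4142136
PP ~ 16 * 1.4142136 = 22.6274176
Rounded to 2 decimals: 22.63

22.63


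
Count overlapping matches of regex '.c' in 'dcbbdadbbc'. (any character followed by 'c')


Pattern: .c means any character followed by 'c'.
Scanning 'dcbbdadbbc' position-by-position:
  Pos 0: window 'dc' -> MATCH
  Pos 1: window 'cb' -> no
  Pos 2: window 'bb' -> no
  Pos 3: window 'bd' -> no
  Pos 4: window 'da' -> no
  Pos 5: window 'ad' -> no
  Pos 6: window 'db' -> no
  Pos 7: window 'bb' -> no
  Pos 8: window 'bc' -> MATCH
  Pos 9: window 'c' -> no
Total matches: 2

2


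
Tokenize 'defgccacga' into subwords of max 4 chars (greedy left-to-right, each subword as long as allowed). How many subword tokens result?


'defgccacga' has 10 characters.
Chunking with max size 4:
  Chunk 1: 'defg' (positions 0-3)
  Chunk 2: 'ccac' (positions 4-7)
  Chunk 3: 'ga' (positions 8-9)
Total chunks: ceil(10 / 4) = 3

3


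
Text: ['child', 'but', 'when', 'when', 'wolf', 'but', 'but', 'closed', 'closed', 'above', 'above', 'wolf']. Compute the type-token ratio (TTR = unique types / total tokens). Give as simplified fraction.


Tokens: 12
Unique types: ('above', 'but', 'child', 'closed', 'when', 'wolf') = 6
TTR = 6/12
Simplify: divide both by 6 -> 1/2
TTR = 1/2

1/2


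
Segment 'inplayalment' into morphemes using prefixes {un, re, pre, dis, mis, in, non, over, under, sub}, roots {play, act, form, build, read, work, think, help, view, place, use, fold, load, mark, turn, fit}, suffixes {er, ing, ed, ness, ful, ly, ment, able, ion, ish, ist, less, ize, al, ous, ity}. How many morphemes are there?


Segmenting 'inplayalment' against the inventory:
  'in' -> prefix (morpheme 1)
  'play' -> root (morpheme 2)
  'al' -> suffix (morpheme 3)
  'ment' -> suffix (morpheme 4)
Total morphemes: 4

4


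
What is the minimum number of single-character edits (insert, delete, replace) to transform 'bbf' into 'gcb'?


Building DP table for s1='bbf' (len 3) and s2='gcb' (len 3):
       g  c  b
    0  1  2  3
  b 1  1  2  2
  b 2  2  2  2
  f 3  3  3  3
Edit distance = dp[3][3] = 3

3


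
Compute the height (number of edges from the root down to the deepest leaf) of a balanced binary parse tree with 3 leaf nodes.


In a balanced binary tree with n leaves the deepest leaf is ceil(log2(n)) edges below the root.
log2(3) = 1.5850
ceil(1.5850) = 2
height (edges) = 2

2


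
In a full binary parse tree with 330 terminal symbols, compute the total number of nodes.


Leaf nodes (terminals): 330
Internal nodes = n - 1 = 330 - 1 = 329
Total = leaves + internal = 330 + 329 = 659

659


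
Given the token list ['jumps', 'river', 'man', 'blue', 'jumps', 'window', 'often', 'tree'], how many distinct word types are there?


Listing all tokens and tracking unique types:
  Token 1: 'jumps' -> NEW (unique so far: 1)
  Token 2: 'river' -> NEW (unique so far: 2)
  Token 3: 'man' -> NEW (unique so far: 3)
  Token 4: 'blue' -> NEW (unique so far: 4)
  Token 5: 'jumps' -> duplicate (unique so far: 4)
  Token 6: 'window' -> NEW (unique so far: 5)
  Token 7: 'often' -> NEW (unique so far: 6)
  Token 8: 'tree' -> NEW (unique so far: 7)
Unique types: ('blue', 'jumps', 'man', 'often', 'river', 'tree', 'window')
Vocabulary size: 7

7


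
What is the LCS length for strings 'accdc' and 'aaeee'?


DP table for LCS of 'accdc' and 'aaeee':
       a  a  e  e  e
    0  0  0  0  0  0
  a 0  1  1  1  1  1
  c 0  1  1  1  1  1
  c 0  1  1  1  1  1
  d 0  1  1  1  1  1
  c 0  1  1  1  1  1
LCS: 'a'
LCS length = 1

1


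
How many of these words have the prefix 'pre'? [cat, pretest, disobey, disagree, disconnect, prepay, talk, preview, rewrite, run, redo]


Checking each word for prefix 'pre':
  'cat' -> no (count: 0)
  'pretest' -> YES, starts with 'pre' (count: 1)
  'disobey' -> no (count: 1)
  'disagree' -> no (count: 1)
  'disconnect' -> no (count: 1)
  'prepay' -> YES, starts with 'pre' (count: 2)
  'talk' -> no (count: 2)
  'preview' -> YES, starts with 'pre' (count: 3)
  'rewrite' -> no (count: 3)
  'run' -> no (count: 3)
  'redo' -> no (count: 3)
Total with prefix 'pre': 3

3


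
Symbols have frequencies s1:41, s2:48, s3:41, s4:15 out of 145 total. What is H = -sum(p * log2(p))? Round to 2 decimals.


Computing entropy H = -sum(p_i * log2(p_i)):
  s1: p = 41/145 = 0.2828, -p*log2(p) = 0.5153
  s2: p = 48/145 = 0.3310, -p*log2(p) = 0.5280
  s3: p = 41/145 = 0.2828, -p*log2(p) = 0.5153
  s4: p = 15/145 = 0.1034, -p*log2(p) = 0.3386
H = sum of terms = 1.8972
Rounded to 2 decimals: 1.90

1.90


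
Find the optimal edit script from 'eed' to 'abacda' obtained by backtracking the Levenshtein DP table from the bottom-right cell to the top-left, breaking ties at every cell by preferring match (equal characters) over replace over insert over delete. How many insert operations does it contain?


Edit distance = 5. Backtracking from cell (3, 6) with preference match > replace > insert > delete,
then listing the resulting alignment 'eed' -> 'abacda' left to right:
  Step 1: insert 'a' [insertion #1]
  Step 2: insert 'b' [insertion #2]
  Step 3: replace e->a
  Step 4: replace e->c
  Step 5: keep 'd'
  Step 6: insert 'a' [insertion #3]
Total insertions: 3

3


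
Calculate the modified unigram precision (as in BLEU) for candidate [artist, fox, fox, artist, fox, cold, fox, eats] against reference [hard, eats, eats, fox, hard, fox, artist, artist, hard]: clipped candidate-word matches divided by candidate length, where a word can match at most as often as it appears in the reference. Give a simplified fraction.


Reference word counts: {'artist': 2, 'eats': 2, 'fox': 2, 'hard': 3}
Checking each candidate word (with clipping):
  'artist' -> in reference (ref count 2, used 1/2) -> match (matches: 1)
  'fox' -> in reference (ref count 2, used 1/2) -> match (matches: 2)
  'fox' -> in reference (ref count 2, used 2/2) -> match (matches: 3)
  'artist' -> in reference (ref count 2, used 2/2) -> match (matches: 4)
  'fox' -> ref count 2 already used up (2/2) -> clipped, no match (matches: 4)
  'cold' -> not in reference -> no match (matches: 4)
  'fox' -> ref count 2 already used up (2/2) -> clipped, no match (matches: 4)
  'eats' -> in reference (ref count 2, used 1/2) -> match (matches: 5)
Clipped matches: 5, Candidate length: 8
Precision = 5/8

5/8


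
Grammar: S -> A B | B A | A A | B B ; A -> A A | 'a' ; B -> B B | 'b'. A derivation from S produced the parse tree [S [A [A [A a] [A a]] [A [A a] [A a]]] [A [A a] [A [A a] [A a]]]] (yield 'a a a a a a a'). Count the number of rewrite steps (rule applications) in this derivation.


Every bracketed nonterminal node [X ...] in the tree is produced by exactly one rule application.
Reading the tree off as a leftmost derivation:
  Step 1: S  =>  A A   (applied S -> A A)
  Step 2: A A  =>  A A A   (applied A -> A A)
  Step 3: A A A  =>  A A A A   (applied A -> A A)
  Step 4: A A A A  =>  a A A A   (applied A -> a)
  Step 5: a A A A  =>  a a A A   (applied A -> a)
  Step 6: a a A A  =>  a a A A A   (applied A -> A A)
  Step 7: a a A A A  =>  a a a A A   (applied A -> a)
  Step 8: a a a A A  =>  a a a a A   (applied A -> a)
  Step 9: a a a a A  =>  a a a a A A   (applied A -> A A)
  Step 10: a a a a A A  =>  a a a a a A   (applied A -> a)
  Step 11: a a a a a A  =>  a a a a a A A   (applied A -> A A)
  Step 12: a a a a a A A  =>  a a a a a a A   (applied A -> a)
  Step 13: a a a a a a A  =>  a a a a a a a   (applied A -> a)
Final yield: a a a a a a a
Total rewrite steps: 13

13


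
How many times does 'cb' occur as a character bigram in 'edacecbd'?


Scanning 'edacecbd' for bigram 'cb':
  Position 0: 'ed' -> no
  Position 1: 'da' -> no
  Position 2: 'ac' -> no
  Position 3: 'ce' -> no
  Position 4: 'ec' -> no
  Position 5: 'cb' -> MATCH
  Position 6: 'bd' -> no
Total matches: 1

1


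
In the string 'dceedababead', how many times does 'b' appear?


Scanning 'dceedababead' for 'b':
  Position 6: 'b' -> MATCH (count: 1)
  Position 8: 'b' -> MATCH (count: 2)
Total occurrences of 'b': 2

2


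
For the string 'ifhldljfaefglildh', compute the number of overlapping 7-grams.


String 'ifhldljfaefglildh' has length L = 17.
Number of overlapping n-grams = L - n + 1
Substituting: 17 - 7 + 1 = 11

11


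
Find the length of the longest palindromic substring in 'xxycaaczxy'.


Scanning 'xxycaaczxy' for palindromic substrings.
Substring at positions 3-6: 'caac'.
Check: reverse('caac') = 'caac' -> palindrome confirmed.
Neighbouring characters ('y' / 'z') break symmetry, so it cannot extend further.
No longer palindromic substring exists; longest length = 4

4


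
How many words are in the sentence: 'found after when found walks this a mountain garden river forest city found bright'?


Counting words by splitting on spaces:
  Word 1: 'found'
  Word 2: 'after'
  Word 3: 'when'
  Word 4: 'found'
  Word 5: 'walks'
  Word 6: 'this'
  Word 7: 'a'
  Word 8: 'mountain'
  Word 9: 'garden'
  Word 10: 'river'
  Word 11: 'forest'
  Word 12: 'city'
  Word 13: 'found'
  Word 14: 'bright'
Total words: 14

14


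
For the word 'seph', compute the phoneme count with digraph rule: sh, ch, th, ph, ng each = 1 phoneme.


Parsing 'seph' greedily, digraphs first:
  's' -> consonant phoneme (phonemes so far: 1)
  'e' -> vowel phoneme (phonemes so far: 2)
  'ph' -> digraph (1 consonant phoneme) (phonemes so far: 3)
Total phonemes: 3

3


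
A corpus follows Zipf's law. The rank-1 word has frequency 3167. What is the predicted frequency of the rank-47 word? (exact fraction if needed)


Zipf's law: freq(rank) = f1 / rank
f1 = 3167, rank = 47
freq = 3167 / 47
GCD(3167, 47) = 1
Simplified: 3167/47

3167/47


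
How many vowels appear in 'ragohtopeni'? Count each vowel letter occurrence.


Scanning each character of 'ragohtopeni':
  Position 1: 'r' -> consonant (running count: 0)
  Position 2: 'a' -> vowel (running count: 1)
  Position 3: 'g' -> consonant (running count: 1)
  Position 4: 'o' -> vowel (running count: 2)
  Position 5: 'h' -> consonant (running count: 2)
  Position 6: 't' -> consonant (running count: 2)
  Position 7: 'o' -> vowel (running count: 3)
  Position 8: 'p' -> consonant (running count: 3)
  Position 9: 'e' -> vowel (running count: 4)
  Position 10: 'n' -> consonant (running count: 4)
  Position 11: 'i' -> vowel (running count: 5)
Total vowels: 5

5


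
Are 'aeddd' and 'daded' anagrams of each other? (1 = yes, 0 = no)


Sort characters of 'aeddd': 'addde'
Sort characters of 'daded': 'addde'
Sorted forms match -> they ARE anagrams
Result: 1

1


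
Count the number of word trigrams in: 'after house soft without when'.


Word trigrams from [5] words:
  Trigram 1: (after house soft)
  Trigram 2: (house soft without)
  Trigram 3: (soft without when)
Total word trigrams: 5 - 2 = 3

3
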